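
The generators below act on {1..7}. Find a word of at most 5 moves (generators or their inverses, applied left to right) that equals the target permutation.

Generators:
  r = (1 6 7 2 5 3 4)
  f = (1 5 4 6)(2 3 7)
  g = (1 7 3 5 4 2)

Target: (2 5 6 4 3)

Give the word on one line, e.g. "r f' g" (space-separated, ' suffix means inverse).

g' r' g f g'

  after g': (1 2 4 5 3 7)
  after r': (1 7 4 2 3 6)
  after g: (1 3 6 7 2 5 4)
  after f: (1 7 3)(2 4 5 6)
  after g': (2 5 6 4 3)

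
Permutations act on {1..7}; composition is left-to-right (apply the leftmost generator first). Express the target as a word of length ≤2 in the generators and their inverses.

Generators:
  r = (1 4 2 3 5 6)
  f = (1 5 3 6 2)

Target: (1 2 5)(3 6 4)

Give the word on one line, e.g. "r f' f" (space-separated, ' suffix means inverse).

r r

  after r: (1 4 2 3 5 6)
  after r: (1 2 5)(3 6 4)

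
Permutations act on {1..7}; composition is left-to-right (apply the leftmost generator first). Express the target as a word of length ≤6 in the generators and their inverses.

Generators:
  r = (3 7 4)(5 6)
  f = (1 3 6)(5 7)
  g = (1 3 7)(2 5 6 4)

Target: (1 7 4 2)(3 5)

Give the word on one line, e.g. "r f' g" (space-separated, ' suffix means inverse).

g r' f r'

  after g: (1 3 7)(2 5 6 4)
  after r': (1 4 2 6 7)
  after f: (1 4 2)(3 6 5 7)
  after r': (1 7 4 2)(3 5)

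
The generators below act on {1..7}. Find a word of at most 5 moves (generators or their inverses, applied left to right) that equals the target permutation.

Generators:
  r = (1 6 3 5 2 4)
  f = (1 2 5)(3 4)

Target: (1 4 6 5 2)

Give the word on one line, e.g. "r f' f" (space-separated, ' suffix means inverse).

  after r: (1 6 3 5 2 4)
  after f': (1 6 4 5)(2 3)
  after r': (2 6)(3 5 4)
  after r': (1 4 6 5 2)

r f' r' r'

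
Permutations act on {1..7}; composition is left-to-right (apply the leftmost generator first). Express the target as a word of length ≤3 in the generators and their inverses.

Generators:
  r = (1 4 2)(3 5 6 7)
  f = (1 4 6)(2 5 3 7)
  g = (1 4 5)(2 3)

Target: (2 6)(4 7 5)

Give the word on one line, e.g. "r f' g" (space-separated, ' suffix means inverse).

g' f' r

  after g': (1 5 4)(2 3)
  after f': (1 2 5)(3 7)(4 6)
  after r: (2 6)(4 7 5)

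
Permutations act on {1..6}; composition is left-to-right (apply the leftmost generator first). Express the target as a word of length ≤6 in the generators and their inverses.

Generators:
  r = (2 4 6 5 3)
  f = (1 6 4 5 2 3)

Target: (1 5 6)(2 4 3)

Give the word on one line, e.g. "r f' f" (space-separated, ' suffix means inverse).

r f' r f'

  after r: (2 4 6 5 3)
  after f': (1 3 5 2 6 4)
  after r: (1 2 5 4)
  after f': (1 5 6)(2 4 3)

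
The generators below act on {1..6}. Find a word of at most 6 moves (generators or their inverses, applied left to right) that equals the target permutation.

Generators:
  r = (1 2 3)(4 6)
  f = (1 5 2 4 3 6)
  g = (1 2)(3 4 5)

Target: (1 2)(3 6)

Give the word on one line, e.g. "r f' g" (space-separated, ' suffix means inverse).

r f g f

  after r: (1 2 3)(4 6)
  after f: (1 4)(2 6 3 5)
  after g: (1 5)(2 6 4)
  after f: (1 2)(3 6)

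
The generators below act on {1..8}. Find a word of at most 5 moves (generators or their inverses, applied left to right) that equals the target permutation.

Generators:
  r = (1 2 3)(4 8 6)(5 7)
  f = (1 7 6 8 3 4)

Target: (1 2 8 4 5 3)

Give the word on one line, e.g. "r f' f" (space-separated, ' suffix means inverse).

  after f': (1 4 3 8 6 7)
  after r: (1 8 4)(2 3 6 5 7)
  after f: (1 3 8)(2 4 7)(5 6)
  after r': (1 2 6 7)(3 4 5 8)
  after f: (1 2 8 4 5 3)

f' r f r' f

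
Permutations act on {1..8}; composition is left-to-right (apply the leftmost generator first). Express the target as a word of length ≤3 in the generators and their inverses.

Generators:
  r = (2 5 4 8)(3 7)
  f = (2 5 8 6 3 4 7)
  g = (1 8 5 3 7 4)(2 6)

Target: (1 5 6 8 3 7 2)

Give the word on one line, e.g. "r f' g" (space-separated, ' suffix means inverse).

r' g' r'

  after r': (2 8 4 5)(3 7)
  after g': (1 4 8 7 5 6 2)
  after r': (1 5 6 8 3 7 2)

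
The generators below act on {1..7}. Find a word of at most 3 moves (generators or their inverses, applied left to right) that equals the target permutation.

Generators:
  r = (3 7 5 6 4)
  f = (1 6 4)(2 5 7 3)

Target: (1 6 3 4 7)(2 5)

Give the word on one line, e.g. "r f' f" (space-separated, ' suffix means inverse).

  after r': (3 4 6 5 7)
  after r': (3 6 7 4 5)
  after f: (1 6 3 4 7)(2 5)

r' r' f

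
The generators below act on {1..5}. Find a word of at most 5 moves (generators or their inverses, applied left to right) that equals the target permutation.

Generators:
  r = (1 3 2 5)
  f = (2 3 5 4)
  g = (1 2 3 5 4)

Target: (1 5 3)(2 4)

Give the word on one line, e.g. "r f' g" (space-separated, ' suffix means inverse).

  after g': (1 4 5 3 2)
  after r': (1 4 2 5)
  after r': (1 4 3)
  after f': (1 5 3)(2 4)

g' r' r' f'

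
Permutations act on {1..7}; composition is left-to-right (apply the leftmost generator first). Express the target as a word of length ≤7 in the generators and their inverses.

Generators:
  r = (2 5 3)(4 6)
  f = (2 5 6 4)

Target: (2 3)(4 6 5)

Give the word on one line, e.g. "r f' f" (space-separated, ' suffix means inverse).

r' r' r' f r

  after r': (2 3 5)(4 6)
  after r': (2 5 3)
  after r': (4 6)
  after f: (2 5 6)
  after r: (2 3)(4 6 5)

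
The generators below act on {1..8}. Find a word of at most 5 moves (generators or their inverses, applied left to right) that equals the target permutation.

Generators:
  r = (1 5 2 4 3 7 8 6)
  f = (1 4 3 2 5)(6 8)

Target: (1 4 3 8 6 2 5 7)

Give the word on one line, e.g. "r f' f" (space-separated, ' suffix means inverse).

  after r: (1 5 2 4 3 7 8 6)
  after f': (1 2)(3 7 6 5)
  after r: (1 4 3 8 6 2 5 7)

r f' r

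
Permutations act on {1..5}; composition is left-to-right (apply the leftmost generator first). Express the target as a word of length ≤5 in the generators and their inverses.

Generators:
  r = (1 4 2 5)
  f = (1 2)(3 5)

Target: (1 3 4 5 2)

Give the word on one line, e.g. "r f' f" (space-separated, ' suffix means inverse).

  after f': (1 2)(3 5)
  after r: (1 5 3)(2 4)
  after f': (1 3 2 4)
  after r': (1 3 4 5 2)

f' r f' r'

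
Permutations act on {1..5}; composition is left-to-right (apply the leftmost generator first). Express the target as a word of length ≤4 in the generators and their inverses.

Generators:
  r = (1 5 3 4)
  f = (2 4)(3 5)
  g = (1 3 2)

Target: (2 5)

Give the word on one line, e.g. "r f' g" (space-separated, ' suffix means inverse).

  after f': (2 4)(3 5)
  after r': (1 4 2 3)
  after f: (1 2 5 3)
  after g: (2 5)

f' r' f g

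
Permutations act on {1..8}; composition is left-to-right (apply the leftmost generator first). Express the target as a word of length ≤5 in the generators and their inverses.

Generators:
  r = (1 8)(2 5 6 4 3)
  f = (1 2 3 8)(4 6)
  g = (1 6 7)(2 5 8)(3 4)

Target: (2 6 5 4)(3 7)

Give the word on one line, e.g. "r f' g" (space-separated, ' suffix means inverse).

  after g': (1 7 6)(2 8 5)(3 4)
  after f: (1 7 4 8 5 3 6 2)
  after g: (2 6 5 4)(3 7)

g' f g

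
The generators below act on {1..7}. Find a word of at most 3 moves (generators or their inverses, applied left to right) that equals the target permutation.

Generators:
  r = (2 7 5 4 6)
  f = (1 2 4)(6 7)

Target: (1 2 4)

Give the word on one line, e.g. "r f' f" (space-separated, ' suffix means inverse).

  after f': (1 4 2)(6 7)
  after f': (1 2 4)

f' f'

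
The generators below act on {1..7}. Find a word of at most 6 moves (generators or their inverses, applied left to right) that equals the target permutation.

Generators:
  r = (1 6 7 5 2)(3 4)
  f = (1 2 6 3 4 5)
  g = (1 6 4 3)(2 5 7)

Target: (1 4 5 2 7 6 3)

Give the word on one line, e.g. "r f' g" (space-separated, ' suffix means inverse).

  after f': (1 5 4 3 6 2)
  after f': (1 4 6)(2 5 3)
  after g: (1 3 5)(2 7)
  after f: (1 4 5 2 7 6 3)

f' f' g f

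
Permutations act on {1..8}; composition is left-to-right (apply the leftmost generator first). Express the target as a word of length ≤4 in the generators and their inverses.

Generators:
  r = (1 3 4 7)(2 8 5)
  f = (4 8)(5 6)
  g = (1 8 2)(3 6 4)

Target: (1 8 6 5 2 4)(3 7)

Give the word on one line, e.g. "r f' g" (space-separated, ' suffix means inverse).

  after r': (1 7 4 3)(2 5 8)
  after r': (1 4)(2 8 5)(3 7)
  after f': (1 8 6 5 2 4)(3 7)

r' r' f'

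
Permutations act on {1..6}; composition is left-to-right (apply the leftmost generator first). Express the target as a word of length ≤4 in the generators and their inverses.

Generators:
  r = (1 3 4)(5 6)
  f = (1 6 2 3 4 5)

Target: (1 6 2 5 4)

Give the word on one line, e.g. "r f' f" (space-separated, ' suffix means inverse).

r' f' f' f'

  after r': (1 4 3)(5 6)
  after f': (1 3 5)(2 6 4)
  after f': (1 2)(3 4 6)
  after f': (1 6 2 5 4)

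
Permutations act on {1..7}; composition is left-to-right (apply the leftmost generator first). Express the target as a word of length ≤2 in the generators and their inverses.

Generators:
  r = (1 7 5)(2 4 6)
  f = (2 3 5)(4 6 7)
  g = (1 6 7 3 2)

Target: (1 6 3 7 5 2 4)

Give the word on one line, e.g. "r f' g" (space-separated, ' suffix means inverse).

r g'

  after r: (1 7 5)(2 4 6)
  after g': (1 6 3 7 5 2 4)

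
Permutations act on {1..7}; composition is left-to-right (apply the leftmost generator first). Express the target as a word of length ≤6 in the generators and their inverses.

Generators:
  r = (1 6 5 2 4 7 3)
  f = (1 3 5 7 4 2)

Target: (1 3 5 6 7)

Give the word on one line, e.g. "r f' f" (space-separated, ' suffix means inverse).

f f r' r' r'

  after f: (1 3 5 7 4 2)
  after f: (1 5 4)(2 3 7)
  after r': (1 6)(2 7 5)(3 4)
  after r': (2 4 7 6 3)
  after r': (1 3 5 6 7)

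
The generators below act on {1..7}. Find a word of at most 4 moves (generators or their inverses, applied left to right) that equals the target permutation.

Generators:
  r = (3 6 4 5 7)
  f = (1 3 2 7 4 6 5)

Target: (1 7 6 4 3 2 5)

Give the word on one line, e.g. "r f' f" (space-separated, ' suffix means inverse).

f r'

  after f: (1 3 2 7 4 6 5)
  after r': (1 7 6 4 3 2 5)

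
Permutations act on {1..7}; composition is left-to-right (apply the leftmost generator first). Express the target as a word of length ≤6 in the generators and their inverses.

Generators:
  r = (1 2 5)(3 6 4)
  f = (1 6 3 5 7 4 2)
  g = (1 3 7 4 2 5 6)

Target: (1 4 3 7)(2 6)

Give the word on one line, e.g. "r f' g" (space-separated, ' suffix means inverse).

  after r: (1 2 5)(3 6 4)
  after f: (2 7 4 5 6)
  after g: (1 3 7 2 4 6 5)
  after r: (1 6)(2 3 7 5)
  after r: (1 4 3 7)(2 6)

r f g r r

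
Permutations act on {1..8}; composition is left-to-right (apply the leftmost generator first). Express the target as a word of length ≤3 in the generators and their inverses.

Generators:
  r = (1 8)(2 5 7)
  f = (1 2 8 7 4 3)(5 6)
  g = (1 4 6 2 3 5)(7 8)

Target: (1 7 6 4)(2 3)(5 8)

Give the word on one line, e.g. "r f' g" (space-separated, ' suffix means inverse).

r g'

  after r: (1 8)(2 5 7)
  after g': (1 7 6 4)(2 3)(5 8)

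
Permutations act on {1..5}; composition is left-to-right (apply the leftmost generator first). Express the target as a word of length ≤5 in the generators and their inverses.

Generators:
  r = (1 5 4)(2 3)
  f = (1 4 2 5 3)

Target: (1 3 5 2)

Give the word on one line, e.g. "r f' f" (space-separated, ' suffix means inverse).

  after f: (1 4 2 5 3)
  after f: (1 2 3 4 5)
  after f: (1 5 4 3 2)
  after r': (2 4)
  after f': (1 3 5 2)

f f f r' f'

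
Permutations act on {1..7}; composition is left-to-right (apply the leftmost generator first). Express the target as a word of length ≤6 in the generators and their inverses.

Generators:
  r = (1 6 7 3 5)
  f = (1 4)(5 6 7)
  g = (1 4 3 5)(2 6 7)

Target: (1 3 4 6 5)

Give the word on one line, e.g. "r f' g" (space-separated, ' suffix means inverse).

  after r': (1 5 3 7 6)
  after f': (1 7 5 3 6 4)
  after r': (1 6 4 5 7 3)
  after f': (1 5 6)(3 4 7)
  after r': (1 3 4 6 5)

r' f' r' f' r'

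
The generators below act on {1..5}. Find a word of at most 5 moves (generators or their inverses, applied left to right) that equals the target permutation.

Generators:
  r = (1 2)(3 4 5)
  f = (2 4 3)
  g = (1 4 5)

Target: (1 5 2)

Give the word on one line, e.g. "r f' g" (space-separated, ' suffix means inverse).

f g' f'

  after f: (2 4 3)
  after g': (1 5 4 3 2)
  after f': (1 5 2)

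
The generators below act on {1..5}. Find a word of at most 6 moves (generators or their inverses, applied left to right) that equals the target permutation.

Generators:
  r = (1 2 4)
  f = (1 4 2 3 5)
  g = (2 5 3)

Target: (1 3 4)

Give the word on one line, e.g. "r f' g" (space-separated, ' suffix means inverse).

g f' g' g'

  after g: (2 5 3)
  after f': (1 5 2 3 4)
  after g': (1 2 5 3 4)
  after g': (1 3 4)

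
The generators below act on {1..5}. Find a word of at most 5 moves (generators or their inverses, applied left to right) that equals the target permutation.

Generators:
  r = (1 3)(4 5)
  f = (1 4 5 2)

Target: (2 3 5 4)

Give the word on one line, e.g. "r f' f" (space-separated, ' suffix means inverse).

r f r

  after r: (1 3)(4 5)
  after f: (1 3 4 2)
  after r: (2 3 5 4)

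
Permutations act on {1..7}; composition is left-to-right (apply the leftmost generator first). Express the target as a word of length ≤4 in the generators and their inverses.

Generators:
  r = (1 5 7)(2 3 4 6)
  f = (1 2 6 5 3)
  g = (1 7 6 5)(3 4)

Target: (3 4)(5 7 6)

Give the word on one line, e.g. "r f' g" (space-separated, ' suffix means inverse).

  after r: (1 5 7)(2 3 4 6)
  after f: (1 3 4 5 7 2)
  after f: (3 4)(5 7 6)

r f f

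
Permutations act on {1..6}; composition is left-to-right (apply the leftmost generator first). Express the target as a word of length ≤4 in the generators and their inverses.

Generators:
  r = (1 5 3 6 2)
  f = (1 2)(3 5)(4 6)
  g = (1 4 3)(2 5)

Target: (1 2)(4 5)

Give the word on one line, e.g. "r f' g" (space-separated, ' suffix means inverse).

  after r: (1 5 3 6 2)
  after r: (1 3 2 5 6)
  after g: (3 5 6 4)
  after f: (1 2)(4 5)

r r g f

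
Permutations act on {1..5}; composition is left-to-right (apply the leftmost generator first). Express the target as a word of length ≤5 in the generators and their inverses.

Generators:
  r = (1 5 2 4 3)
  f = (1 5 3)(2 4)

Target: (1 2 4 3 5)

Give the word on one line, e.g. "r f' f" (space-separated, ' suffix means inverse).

  after f': (1 3 5)(2 4)
  after r': (1 4 5 3)
  after f: (1 2 4 3 5)

f' r' f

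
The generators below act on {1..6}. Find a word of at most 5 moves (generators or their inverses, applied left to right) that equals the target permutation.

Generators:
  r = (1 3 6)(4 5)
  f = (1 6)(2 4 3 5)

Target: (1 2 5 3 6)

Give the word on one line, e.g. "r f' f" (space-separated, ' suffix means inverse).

f r' f r' f'

  after f: (1 6)(2 4 3 5)
  after r': (1 3 4)(2 5)
  after f: (1 5 4 6)
  after r': (1 4 3)
  after f': (1 2 5 3 6)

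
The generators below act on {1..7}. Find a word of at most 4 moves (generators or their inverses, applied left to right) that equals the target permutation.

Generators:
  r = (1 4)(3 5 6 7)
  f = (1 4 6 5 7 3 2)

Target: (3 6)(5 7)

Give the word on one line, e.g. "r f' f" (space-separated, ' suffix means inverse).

  after r': (1 4)(3 7 6 5)
  after r': (3 6)(5 7)

r' r'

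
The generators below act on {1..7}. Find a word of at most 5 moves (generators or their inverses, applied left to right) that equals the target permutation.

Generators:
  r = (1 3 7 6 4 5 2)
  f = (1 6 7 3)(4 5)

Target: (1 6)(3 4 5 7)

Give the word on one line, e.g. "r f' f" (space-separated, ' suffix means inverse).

r f r f' r

  after r: (1 3 7 6 4 5 2)
  after f: (2 6 5)
  after r: (1 3 7 6 2 4 5)
  after f': (1 7)(2 5 3 6)
  after r: (1 6)(3 4 5 7)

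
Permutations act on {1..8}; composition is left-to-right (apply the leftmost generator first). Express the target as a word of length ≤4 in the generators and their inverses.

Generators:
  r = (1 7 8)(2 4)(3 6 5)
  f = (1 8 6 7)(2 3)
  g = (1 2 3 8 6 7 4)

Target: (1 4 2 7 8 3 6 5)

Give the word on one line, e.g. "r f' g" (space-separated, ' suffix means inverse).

  after r: (1 7 8)(2 4)(3 6 5)
  after g: (1 4 3 7 6 5 8 2)
  after f': (1 4 2 7 8 3 6 5)

r g f'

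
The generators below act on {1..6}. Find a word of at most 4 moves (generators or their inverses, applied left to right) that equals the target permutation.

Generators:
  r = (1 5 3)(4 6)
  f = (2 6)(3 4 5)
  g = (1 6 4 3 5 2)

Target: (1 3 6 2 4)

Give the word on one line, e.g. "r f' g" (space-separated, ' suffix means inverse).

  after f: (2 6)(3 4 5)
  after g: (1 6)(2 4)
  after r: (1 4 2 6 5 3)
  after g: (1 3 6 2 4)

f g r g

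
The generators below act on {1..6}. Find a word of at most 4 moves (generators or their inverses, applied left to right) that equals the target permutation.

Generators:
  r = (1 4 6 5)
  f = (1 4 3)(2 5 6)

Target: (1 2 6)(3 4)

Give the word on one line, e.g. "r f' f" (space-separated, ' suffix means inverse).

r' f'

  after r': (1 5 6 4)
  after f': (1 2 6)(3 4)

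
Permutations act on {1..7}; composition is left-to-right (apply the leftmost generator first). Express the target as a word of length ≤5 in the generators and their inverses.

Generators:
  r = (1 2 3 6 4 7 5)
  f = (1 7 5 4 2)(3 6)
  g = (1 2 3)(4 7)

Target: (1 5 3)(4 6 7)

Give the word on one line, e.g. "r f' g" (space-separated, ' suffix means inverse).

  after r: (1 2 3 6 4 7 5)
  after g': (3 6 7 5)
  after r': (1 5 2)(4 6)
  after g: (1 5 3)(4 6 7)

r g' r' g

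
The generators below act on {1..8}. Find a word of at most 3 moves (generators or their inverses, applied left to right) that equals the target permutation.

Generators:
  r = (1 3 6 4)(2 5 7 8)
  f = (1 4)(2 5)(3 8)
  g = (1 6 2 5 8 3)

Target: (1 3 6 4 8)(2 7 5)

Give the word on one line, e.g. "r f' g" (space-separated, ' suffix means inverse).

f' r g'

  after f': (1 4)(2 5)(3 8)
  after r: (2 7 8 6 4 3)
  after g': (1 3 6 4 8)(2 7 5)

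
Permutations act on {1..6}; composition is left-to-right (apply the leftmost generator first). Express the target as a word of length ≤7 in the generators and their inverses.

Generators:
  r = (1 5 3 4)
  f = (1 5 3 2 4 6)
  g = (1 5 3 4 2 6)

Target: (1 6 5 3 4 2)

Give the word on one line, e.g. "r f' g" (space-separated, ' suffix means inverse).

f' r' f' r f'

  after f': (1 6 4 2 3 5)
  after r': (1 6 3)(2 5 4)
  after f': (1 4 3 6 5 2)
  after r: (2 5)(3 6)
  after f': (1 6 5 3 4 2)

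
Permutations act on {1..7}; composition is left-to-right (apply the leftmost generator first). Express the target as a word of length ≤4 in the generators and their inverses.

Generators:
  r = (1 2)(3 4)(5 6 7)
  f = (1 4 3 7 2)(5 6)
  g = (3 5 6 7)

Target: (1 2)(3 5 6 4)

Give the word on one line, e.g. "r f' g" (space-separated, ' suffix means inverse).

  after g: (3 5 6 7)
  after g: (3 6)(5 7)
  after r': (1 2)(3 5 6 4)

g g r'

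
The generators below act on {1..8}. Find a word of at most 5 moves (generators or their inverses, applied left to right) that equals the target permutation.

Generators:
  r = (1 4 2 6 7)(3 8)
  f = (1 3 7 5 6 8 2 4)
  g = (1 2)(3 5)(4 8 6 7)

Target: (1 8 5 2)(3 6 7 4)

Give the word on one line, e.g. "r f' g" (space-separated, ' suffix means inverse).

g g f r'

  after g: (1 2)(3 5)(4 8 6 7)
  after g: (4 6)(7 8)
  after f: (1 3 7 2 4 8 5 6)
  after r': (1 8 5 2)(3 6 7 4)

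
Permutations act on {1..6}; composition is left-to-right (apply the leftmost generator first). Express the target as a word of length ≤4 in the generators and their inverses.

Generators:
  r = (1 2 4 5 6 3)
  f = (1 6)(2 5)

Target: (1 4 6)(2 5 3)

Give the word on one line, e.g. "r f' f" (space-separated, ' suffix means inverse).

  after r: (1 2 4 5 6 3)
  after r: (1 4 6)(2 5 3)

r r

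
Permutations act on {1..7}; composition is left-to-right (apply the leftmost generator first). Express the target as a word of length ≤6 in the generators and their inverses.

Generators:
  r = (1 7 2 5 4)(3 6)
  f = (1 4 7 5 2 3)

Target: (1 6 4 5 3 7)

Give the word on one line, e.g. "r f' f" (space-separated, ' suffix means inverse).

  after r': (1 4 5 2 7)(3 6)
  after f: (1 7 4 2 5 3 6)
  after r': (4 7 5 6)
  after f': (1 3 2 5 6)
  after r': (1 6 4 5 3 7)

r' f r' f' r'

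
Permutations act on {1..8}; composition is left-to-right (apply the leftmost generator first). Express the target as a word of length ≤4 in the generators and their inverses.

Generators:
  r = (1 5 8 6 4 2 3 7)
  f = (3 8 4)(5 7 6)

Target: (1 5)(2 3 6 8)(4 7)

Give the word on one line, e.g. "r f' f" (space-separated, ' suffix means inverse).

  after f: (3 8 4)(5 7 6)
  after r: (1 5)(2 3 6 8)(4 7)

f r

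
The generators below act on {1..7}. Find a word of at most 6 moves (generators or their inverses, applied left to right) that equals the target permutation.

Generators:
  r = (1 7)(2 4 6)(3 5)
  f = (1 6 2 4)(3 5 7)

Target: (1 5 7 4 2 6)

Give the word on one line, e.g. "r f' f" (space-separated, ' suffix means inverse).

r' r' r' f'

  after r': (1 7)(2 6 4)(3 5)
  after r': (2 4 6)
  after r': (1 7)(3 5)
  after f': (1 5 7 4 2 6)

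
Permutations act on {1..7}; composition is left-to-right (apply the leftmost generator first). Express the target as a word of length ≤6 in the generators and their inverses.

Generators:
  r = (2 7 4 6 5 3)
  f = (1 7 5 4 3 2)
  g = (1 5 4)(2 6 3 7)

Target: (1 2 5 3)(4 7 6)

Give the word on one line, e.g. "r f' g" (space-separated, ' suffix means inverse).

  after r: (2 7 4 6 5 3)
  after g: (1 5 7)(3 6 4)
  after f: (1 4 2)(3 6)
  after r': (1 7 2)(3 4)(5 6)
  after g: (1 2 5 3)(4 7 6)

r g f r' g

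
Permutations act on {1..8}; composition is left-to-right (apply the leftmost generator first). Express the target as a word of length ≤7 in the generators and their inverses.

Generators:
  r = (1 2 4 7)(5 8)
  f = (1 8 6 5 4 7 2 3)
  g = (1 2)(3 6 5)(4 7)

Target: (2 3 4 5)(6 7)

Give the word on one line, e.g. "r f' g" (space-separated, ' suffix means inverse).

r g' f g' f'

  after r: (1 2 4 7)(5 8)
  after g': (2 7)(3 5 8 6)
  after f: (1 8 5 6)(3 4 7)
  after g': (1 8 6 2)(3 7 5)
  after f': (2 3 4 5)(6 7)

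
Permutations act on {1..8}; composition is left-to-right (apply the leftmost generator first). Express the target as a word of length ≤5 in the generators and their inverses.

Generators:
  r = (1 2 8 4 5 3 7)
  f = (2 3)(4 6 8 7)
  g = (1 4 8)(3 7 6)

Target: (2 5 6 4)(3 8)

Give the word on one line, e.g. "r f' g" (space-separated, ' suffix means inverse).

  after f': (2 3)(4 7 8 6)
  after r: (1 2 7 4)(3 8 6 5)
  after g': (1 2 3 4 8 7)(5 6)
  after r': (2 5 6 4)(3 8)

f' r g' r'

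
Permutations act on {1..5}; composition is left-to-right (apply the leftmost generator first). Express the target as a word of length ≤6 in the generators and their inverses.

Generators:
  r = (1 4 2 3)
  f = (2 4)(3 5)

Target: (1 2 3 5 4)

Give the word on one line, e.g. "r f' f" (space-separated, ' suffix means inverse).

  after f': (2 4)(3 5)
  after r': (1 3 5 2)
  after f: (1 5 4 2)
  after f: (1 3 5 2)
  after r': (1 2 3 5 4)

f' r' f f r'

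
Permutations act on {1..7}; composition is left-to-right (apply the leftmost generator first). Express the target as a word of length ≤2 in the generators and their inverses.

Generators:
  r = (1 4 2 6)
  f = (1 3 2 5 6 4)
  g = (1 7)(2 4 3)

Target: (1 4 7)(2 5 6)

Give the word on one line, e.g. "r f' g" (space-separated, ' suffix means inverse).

  after f: (1 3 2 5 6 4)
  after g': (1 4 7)(2 5 6)

f g'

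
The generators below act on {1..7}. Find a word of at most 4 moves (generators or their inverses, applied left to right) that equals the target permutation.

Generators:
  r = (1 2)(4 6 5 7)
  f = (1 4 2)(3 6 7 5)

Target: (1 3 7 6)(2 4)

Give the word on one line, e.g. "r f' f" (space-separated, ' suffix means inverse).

  after f: (1 4 2)(3 6 7 5)
  after r: (1 6 4)(3 5)
  after f': (1 3 7 6)(2 4)

f r f'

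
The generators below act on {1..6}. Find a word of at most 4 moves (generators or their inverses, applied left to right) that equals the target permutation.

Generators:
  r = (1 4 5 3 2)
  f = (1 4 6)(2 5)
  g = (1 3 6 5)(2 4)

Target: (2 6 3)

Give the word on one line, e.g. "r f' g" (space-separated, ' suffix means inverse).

  after r': (1 2 3 5 4)
  after r': (1 3 4 2 5)
  after g': (2 6 3)

r' r' g'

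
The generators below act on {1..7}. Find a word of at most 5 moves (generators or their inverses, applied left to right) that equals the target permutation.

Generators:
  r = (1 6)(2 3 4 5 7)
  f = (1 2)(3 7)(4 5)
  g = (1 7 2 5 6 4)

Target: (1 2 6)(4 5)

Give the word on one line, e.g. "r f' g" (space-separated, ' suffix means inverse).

  after g: (1 7 2 5 6 4)
  after r': (1 5)(2 4 6 3)
  after f: (1 4 6 7 3)(2 5)
  after g: (2 6)(3 7)
  after f': (1 2 6)(4 5)

g r' f g f'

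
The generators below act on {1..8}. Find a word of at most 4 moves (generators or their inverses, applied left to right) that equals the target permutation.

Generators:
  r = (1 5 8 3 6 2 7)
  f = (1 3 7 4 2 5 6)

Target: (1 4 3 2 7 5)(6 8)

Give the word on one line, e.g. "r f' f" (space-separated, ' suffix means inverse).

r f r f'

  after r: (1 5 8 3 6 2 7)
  after f: (1 6 5 8 7 3)(2 4)
  after r: (1 2 4 7 6 8)(3 5)
  after f': (1 4 3 2 7 5)(6 8)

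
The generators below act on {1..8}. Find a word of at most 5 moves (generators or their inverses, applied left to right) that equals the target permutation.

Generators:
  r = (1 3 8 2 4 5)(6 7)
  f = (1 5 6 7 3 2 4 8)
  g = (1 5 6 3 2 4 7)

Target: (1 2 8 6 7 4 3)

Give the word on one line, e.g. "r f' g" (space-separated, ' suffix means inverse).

g f' r f

  after g: (1 5 6 3 2 4 7)
  after f': (4 6 7 8)
  after r: (1 3 8 5)(2 4 7)
  after f: (1 2 8 6 7 4 3)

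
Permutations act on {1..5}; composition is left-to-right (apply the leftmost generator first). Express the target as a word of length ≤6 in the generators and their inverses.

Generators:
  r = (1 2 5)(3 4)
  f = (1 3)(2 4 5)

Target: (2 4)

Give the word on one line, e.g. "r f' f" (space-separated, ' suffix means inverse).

  after r': (1 5 2)(3 4)
  after f: (1 2 3 5 4)
  after f: (1 4 3 2)
  after f: (1 5 2 3 4)
  after r: (2 4)

r' f f f r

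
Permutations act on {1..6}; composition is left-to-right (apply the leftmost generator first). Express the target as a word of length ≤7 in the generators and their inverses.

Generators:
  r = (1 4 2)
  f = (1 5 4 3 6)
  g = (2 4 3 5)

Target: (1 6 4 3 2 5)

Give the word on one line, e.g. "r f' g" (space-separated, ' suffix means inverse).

  after r: (1 4 2)
  after g: (1 3 5 2)
  after f: (1 6)(2 5)(3 4)
  after r': (1 6 2 5 4 3)
  after r': (1 6 4 3 2 5)

r g f r' r'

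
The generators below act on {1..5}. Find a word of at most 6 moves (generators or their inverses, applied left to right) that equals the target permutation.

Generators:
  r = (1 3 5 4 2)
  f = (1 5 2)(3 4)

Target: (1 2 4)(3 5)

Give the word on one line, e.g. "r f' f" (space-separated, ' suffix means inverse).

f' r f f

  after f': (1 2 5)(3 4)
  after r: (2 4 5 3)
  after f: (1 5 4 2 3)
  after f: (1 2 4)(3 5)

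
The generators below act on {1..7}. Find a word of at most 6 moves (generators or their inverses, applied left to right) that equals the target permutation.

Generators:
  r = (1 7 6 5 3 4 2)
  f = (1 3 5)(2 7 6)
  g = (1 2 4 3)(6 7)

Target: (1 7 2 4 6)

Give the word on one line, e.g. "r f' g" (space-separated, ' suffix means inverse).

  after g': (1 3 4 2)(6 7)
  after g': (1 4)(2 3)
  after r: (1 2 4 7 6 5 3)
  after f: (1 7 2 4 6)

g' g' r f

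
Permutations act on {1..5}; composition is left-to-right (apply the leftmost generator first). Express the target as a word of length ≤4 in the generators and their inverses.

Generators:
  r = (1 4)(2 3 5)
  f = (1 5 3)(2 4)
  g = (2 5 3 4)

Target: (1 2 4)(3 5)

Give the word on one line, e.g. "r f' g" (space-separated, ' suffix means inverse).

g r f

  after g: (2 5 3 4)
  after r: (1 4 3)
  after f: (1 2 4)(3 5)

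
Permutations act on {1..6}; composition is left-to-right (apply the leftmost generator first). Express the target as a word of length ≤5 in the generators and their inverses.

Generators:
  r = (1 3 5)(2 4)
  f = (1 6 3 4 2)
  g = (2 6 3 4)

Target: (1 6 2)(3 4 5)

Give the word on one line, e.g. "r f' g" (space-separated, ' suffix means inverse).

g f r'

  after g: (2 6 3 4)
  after f: (1 6 4)(2 3)
  after r': (1 6 2)(3 4 5)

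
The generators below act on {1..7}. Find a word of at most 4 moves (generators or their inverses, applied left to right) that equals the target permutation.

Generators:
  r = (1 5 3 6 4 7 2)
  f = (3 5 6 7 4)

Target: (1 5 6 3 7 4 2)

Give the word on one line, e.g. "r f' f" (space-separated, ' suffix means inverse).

f' r

  after f': (3 4 7 6 5)
  after r: (1 5 6 3 7 4 2)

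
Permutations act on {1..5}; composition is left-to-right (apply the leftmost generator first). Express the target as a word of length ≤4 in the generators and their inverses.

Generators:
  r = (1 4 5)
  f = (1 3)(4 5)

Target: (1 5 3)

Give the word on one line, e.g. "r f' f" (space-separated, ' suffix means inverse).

r f

  after r: (1 4 5)
  after f: (1 5 3)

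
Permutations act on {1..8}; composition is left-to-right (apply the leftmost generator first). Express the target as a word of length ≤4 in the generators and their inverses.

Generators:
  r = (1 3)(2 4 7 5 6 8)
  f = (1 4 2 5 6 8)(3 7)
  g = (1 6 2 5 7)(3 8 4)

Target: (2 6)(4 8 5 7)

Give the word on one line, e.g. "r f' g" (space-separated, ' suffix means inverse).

g' f' r

  after g': (1 7 5 2 6)(3 4 8)
  after f': (1 3)(2 5 4 6 8 7)
  after r: (2 6)(4 8 5 7)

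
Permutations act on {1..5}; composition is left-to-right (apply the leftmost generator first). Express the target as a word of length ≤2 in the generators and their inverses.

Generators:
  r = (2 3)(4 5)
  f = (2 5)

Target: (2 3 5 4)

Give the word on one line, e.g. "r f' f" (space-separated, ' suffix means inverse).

r' f'

  after r': (2 3)(4 5)
  after f': (2 3 5 4)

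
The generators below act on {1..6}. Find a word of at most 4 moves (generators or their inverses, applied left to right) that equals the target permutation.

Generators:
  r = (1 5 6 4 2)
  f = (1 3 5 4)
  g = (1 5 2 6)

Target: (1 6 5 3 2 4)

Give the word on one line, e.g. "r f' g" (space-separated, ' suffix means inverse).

f' r'

  after f': (1 4 5 3)
  after r': (1 6 5 3 2 4)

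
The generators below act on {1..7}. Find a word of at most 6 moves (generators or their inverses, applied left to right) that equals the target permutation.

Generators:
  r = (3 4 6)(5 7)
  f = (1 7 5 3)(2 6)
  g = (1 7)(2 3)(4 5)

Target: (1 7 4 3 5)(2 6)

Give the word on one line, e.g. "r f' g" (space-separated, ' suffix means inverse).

  after r': (3 6 4)(5 7)
  after f': (1 3 2 6 4 5)
  after r: (1 4 7 5)(2 3)
  after g': (1 5 7 4)
  after f': (1 7 4 3 5)(2 6)

r' f' r g' f'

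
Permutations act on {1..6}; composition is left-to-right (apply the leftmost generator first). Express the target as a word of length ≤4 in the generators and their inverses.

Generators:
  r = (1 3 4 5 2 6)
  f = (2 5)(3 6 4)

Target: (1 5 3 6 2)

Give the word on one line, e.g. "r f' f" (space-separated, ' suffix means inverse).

r f r' r'

  after r: (1 3 4 5 2 6)
  after f: (1 6)(2 4)
  after r': (1 2 3)(4 5)
  after r': (1 5 3 6 2)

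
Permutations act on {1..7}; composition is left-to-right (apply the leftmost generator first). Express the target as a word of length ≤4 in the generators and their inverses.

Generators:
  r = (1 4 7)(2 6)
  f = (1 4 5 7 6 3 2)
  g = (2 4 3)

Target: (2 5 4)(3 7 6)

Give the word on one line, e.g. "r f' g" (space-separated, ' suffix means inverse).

g f r r

  after g: (2 4 3)
  after f: (1 4 2 5 7 6 3)
  after r: (1 7 2 5)(3 4 6)
  after r: (2 5 4)(3 7 6)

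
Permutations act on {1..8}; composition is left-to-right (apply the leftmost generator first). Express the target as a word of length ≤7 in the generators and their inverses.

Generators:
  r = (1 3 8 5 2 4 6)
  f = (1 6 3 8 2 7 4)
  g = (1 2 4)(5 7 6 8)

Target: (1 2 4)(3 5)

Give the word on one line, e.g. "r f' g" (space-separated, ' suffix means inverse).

g r' g f g'

  after g: (1 2 4)(5 7 6 8)
  after r': (1 5 7 4 6 3)
  after g: (1 7)(2 4 8 5 6 3)
  after f: (1 4 2)(3 7 6 8 5)
  after g': (1 2 4)(3 5)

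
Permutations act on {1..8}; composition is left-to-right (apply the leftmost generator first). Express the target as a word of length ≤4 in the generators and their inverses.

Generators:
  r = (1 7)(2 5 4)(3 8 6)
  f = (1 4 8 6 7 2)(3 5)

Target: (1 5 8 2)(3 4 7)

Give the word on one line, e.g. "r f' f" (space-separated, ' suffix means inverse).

f' r

  after f': (1 2 7 6 8 4)(3 5)
  after r: (1 5 8 2)(3 4 7)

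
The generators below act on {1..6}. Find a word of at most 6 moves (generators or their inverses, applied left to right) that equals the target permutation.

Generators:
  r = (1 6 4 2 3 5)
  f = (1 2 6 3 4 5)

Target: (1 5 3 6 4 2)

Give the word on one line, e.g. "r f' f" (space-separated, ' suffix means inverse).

  after f: (1 2 6 3 4 5)
  after r: (1 3 2 4)(5 6)
  after r: (1 5 4 6)
  after f: (2 6)(3 4)
  after r': (1 5 3 6 4 2)

f r r f r'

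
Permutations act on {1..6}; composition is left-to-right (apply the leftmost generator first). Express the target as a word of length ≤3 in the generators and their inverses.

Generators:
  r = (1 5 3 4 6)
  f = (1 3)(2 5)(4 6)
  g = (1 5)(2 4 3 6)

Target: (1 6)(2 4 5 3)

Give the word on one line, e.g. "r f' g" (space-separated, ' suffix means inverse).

  after r: (1 5 3 4 6)
  after r: (1 3 6 5 4)
  after g: (1 6)(2 4 5 3)

r r g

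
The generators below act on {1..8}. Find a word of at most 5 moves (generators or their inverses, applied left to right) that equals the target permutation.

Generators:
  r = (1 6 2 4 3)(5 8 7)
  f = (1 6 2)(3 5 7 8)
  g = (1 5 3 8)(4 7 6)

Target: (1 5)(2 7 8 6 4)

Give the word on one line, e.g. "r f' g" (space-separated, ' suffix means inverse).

f' f' g' r

  after f': (1 2 6)(3 8 7 5)
  after f': (1 6 2)(3 7)(5 8)
  after g': (1 7 5 3 4 6 2 8)
  after r: (1 5)(2 7 8 6 4)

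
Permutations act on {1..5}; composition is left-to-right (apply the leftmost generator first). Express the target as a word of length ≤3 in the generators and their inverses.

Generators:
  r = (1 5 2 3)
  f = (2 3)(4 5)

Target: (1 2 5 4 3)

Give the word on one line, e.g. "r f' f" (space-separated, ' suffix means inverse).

f' r' r'

  after f': (2 3)(4 5)
  after r': (1 3 5 4)
  after r': (1 2 5 4 3)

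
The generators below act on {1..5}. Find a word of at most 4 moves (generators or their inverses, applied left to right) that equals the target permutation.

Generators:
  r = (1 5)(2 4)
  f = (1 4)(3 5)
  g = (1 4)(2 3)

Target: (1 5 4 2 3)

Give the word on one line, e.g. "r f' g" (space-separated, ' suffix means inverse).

f' g' r

  after f': (1 4)(3 5)
  after g': (2 3 5)
  after r: (1 5 4 2 3)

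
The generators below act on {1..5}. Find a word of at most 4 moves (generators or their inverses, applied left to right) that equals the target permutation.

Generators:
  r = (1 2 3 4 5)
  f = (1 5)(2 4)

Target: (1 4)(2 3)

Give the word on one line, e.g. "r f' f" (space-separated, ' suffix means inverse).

  after f: (1 5)(2 4)
  after r': (1 4)(2 3)

f r'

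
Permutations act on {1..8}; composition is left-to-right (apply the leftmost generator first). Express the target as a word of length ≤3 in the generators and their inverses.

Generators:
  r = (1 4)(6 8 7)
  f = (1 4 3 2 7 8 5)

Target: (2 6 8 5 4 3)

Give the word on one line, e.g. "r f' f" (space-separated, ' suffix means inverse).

f r

  after f: (1 4 3 2 7 8 5)
  after r: (2 6 8 5 4 3)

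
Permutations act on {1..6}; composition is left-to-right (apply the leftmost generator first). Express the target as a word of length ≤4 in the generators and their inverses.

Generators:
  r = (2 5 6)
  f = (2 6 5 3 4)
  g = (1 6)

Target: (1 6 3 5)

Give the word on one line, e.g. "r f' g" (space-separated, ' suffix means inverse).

f' r f g

  after f': (2 4 3 5 6)
  after r: (2 4 3 6 5)
  after f: (3 5 6)
  after g: (1 6 3 5)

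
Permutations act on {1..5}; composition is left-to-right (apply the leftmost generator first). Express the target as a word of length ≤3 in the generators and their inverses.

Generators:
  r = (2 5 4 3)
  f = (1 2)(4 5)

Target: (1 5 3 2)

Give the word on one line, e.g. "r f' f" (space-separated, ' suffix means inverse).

f' r

  after f': (1 2)(4 5)
  after r: (1 5 3 2)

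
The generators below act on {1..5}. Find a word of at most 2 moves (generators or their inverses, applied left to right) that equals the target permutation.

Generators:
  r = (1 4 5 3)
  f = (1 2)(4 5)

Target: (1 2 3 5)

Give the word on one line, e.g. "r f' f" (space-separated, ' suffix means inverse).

f r'

  after f: (1 2)(4 5)
  after r': (1 2 3 5)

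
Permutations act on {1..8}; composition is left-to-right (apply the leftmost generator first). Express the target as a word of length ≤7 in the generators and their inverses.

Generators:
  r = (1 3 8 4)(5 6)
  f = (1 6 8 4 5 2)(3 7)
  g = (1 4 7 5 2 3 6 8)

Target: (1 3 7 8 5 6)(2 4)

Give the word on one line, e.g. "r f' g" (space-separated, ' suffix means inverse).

  after f: (1 6 8 4 5 2)(3 7)
  after g: (1 8 7 6)(2 4)(3 5)
  after f': (1 6 2 8 3 4 5 7)
  after g: (1 8 6 3 7 4 2)
  after r': (1 3 7 8 5 6)(2 4)

f g f' g r'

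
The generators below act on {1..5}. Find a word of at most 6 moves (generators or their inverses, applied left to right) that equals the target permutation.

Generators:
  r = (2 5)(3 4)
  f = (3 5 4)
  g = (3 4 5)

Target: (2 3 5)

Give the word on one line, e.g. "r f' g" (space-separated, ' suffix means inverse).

  after f: (3 5 4)
  after r': (2 5 3)
  after g: (2 3)(4 5)
  after g: (2 4 3)
  after r': (2 3 5)

f r' g g r'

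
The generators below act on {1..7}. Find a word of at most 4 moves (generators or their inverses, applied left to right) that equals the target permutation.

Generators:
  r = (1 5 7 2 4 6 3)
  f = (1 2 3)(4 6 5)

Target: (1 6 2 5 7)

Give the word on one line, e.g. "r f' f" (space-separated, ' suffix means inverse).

r f f

  after r: (1 5 7 2 4 6 3)
  after f: (1 4 5 7 3 2 6)
  after f: (1 6 2 5 7)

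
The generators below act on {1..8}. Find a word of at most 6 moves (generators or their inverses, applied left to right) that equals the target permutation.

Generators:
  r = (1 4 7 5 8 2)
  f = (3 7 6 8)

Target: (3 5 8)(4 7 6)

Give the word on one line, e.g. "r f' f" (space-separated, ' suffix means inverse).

  after r: (1 4 7 5 8 2)
  after f': (1 4 3 8 2)(5 6 7)
  after r': (3 5 6 4)
  after f: (3 5 8)(4 7 6)

r f' r' f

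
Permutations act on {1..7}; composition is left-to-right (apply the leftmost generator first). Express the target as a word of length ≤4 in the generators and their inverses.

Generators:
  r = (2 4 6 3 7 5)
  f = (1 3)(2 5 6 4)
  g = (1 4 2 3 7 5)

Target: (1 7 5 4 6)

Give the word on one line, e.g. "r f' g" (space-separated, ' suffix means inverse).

  after g: (1 4 2 3 7 5)
  after g: (1 2 7)(3 5 4)
  after r': (1 5 2 3 7)(4 6)
  after g': (1 7 5 4 6)

g g r' g'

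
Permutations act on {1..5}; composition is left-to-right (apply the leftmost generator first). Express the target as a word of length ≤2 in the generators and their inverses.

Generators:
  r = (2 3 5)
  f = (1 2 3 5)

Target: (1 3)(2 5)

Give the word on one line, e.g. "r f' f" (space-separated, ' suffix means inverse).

  after f: (1 2 3 5)
  after f: (1 3)(2 5)

f f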